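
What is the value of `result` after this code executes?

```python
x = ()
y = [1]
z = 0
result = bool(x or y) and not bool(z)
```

x = (); y = [1]; z = 0; result = True

True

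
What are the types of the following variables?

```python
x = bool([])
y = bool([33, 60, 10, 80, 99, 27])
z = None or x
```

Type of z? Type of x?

None or bool returns the bool; bool() returns bool

bool, bool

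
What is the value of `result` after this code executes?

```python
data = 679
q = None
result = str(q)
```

data = 679; q = None; result = 'None'

'None'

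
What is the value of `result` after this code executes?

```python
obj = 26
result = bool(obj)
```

obj = 26; result = True

True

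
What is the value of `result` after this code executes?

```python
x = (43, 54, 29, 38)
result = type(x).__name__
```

x is tuple; result = 'tuple'

'tuple'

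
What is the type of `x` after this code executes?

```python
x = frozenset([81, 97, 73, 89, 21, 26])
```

frozenset() returns frozenset

frozenset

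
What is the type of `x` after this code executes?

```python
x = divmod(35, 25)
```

divmod() returns tuple of (quotient, remainder)

tuple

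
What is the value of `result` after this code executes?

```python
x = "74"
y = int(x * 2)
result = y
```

x = '74'; y = 7474; result = 7474

7474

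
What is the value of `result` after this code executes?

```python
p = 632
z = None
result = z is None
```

p = 632; z = None; result = True

True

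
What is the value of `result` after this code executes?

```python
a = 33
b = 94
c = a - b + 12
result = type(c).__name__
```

a is int; b is int; c is int; result = 'int'

'int'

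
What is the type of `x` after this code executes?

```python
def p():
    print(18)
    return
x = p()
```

Bare return returns None

NoneType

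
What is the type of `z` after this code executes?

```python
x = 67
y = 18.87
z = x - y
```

int - float = float

float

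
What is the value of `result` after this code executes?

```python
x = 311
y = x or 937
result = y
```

x = 311; y = 311; result = 311

311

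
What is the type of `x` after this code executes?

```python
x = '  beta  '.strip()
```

str.strip() returns str

str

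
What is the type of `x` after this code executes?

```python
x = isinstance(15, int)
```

isinstance() returns bool

bool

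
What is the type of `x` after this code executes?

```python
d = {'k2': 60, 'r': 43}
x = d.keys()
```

.keys() returns dict_keys view

dict_keys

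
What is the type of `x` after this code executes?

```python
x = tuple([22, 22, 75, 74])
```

tuple() constructor returns tuple

tuple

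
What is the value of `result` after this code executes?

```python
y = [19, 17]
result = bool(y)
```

y = [19, 17]; result = True

True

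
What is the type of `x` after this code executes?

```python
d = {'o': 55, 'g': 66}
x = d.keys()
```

.keys() returns dict_keys view

dict_keys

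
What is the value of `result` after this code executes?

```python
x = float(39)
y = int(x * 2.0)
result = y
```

x = 39.0; y = 78; result = 78

78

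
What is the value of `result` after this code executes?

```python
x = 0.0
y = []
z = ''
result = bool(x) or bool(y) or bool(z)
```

x = 0.0; y = []; z = ''; result = False

False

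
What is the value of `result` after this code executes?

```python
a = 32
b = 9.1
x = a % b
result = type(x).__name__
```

a is int; b is float; x is float; result = 'float'

'float'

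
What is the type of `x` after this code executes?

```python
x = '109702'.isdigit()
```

str.isdigit() returns bool

bool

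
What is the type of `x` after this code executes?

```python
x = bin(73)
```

bin() returns str representation

str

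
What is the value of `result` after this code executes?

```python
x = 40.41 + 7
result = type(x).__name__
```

x is float; result = 'float'

'float'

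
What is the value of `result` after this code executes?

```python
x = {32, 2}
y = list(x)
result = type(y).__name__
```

x is set; y is list; result = 'list'

'list'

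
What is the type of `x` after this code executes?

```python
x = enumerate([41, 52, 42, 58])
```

enumerate() returns an enumerate object

enumerate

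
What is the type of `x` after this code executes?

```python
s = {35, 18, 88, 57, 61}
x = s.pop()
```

Popping from set[int] returns int

int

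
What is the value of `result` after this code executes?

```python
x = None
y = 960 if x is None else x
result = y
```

x = None; y = 960; result = 960

960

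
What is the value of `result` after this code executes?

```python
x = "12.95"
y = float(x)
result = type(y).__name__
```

x is str; y is float; result = 'float'

'float'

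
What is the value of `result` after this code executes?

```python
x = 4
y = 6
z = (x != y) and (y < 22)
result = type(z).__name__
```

x is int; y is int; z is bool; result = 'bool'

'bool'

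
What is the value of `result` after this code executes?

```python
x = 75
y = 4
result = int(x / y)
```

x = 75; y = 4; result = 18

18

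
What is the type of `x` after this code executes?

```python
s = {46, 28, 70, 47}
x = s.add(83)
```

set.add() returns None (mutates in place)

NoneType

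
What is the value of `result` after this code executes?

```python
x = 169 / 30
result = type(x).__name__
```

x is float; result = 'float'

'float'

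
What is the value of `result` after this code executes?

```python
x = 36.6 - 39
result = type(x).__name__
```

x is float; result = 'float'

'float'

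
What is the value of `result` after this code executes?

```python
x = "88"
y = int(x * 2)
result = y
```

x = '88'; y = 8888; result = 8888

8888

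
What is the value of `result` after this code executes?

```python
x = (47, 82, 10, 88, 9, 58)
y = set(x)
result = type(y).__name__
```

x is tuple; y is set; result = 'set'

'set'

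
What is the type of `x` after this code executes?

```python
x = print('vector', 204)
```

print() returns None

NoneType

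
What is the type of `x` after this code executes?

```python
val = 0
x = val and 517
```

'and' returns first falsy value (0 is int)

int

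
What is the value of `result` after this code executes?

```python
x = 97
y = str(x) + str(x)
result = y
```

x = 97; y = '9797'; result = '9797'

'9797'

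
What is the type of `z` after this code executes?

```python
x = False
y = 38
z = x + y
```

bool + int = int (bool is subclass of int)

int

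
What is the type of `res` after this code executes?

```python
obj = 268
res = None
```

None has type NoneType

NoneType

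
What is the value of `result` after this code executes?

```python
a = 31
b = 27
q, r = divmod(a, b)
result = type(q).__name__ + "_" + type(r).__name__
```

a is int; b is int; q is int; r is int; result = 'int_int'

'int_int'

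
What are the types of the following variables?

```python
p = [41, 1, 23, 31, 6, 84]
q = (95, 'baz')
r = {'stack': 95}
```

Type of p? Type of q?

p is assigned a list literal (square brackets); q is assigned a tuple (parenthesized, comma-separated values)

list, tuple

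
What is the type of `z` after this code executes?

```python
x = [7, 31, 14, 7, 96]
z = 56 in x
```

'in' operator returns bool

bool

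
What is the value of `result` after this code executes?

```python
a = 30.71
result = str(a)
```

a = 30.71; result = '30.71'

'30.71'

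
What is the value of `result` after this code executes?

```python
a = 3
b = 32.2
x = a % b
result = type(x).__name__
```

a is int; b is float; x is float; result = 'float'

'float'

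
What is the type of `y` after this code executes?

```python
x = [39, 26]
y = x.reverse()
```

list.reverse() returns None

NoneType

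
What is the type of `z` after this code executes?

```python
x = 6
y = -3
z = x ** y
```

int ** negative = float

float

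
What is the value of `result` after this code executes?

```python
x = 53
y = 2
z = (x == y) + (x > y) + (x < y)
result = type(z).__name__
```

x is int; y is int; z is int; result = 'int'

'int'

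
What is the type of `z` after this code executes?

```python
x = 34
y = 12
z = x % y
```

int % int = int

int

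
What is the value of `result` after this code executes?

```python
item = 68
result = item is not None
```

item = 68; result = True

True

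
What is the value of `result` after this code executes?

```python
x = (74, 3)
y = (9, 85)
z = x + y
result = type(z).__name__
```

x is tuple; y is tuple; z is tuple; result = 'tuple'

'tuple'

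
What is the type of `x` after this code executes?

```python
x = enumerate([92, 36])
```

enumerate() returns an enumerate object

enumerate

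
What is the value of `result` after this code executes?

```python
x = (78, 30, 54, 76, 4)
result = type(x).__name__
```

x is tuple; result = 'tuple'

'tuple'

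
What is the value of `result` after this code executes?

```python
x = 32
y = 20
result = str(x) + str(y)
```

x = 32; y = 20; result = '3220'

'3220'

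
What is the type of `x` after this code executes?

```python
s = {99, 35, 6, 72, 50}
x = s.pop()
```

Popping from set[int] returns int

int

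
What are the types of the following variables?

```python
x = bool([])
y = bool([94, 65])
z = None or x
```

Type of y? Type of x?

bool() returns bool; bool() returns bool

bool, bool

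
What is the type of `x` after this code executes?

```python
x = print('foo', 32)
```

print() returns None

NoneType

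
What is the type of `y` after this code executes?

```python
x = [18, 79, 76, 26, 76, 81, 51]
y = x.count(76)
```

list.count() returns int

int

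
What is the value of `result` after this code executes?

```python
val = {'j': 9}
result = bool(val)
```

val = {'j': 9}; result = True

True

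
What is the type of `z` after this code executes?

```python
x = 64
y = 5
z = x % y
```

int % int = int

int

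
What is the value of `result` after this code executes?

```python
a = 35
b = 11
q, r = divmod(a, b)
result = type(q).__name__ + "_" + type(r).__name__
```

a is int; b is int; q is int; r is int; result = 'int_int'

'int_int'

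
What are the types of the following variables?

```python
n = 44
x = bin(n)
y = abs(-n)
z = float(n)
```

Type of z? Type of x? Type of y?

float() returns float; bin() returns str; abs() of int returns int

float, str, int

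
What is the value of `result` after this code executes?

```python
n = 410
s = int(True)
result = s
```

n = 410; s = 1; result = 1

1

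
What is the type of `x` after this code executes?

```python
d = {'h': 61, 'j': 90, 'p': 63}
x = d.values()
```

.values() returns dict_values view

dict_values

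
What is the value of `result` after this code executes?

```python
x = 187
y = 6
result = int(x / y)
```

x = 187; y = 6; result = 31

31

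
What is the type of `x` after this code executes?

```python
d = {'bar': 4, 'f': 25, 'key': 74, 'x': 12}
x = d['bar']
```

Accessing dict[str, int] with str key returns int

int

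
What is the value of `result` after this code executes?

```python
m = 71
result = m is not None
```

m = 71; result = True

True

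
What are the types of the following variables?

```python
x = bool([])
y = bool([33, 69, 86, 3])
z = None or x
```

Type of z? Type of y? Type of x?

None or bool returns the bool; bool() returns bool; bool() returns bool

bool, bool, bool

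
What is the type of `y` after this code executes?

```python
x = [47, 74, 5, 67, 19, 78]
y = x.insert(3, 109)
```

list.insert() returns None

NoneType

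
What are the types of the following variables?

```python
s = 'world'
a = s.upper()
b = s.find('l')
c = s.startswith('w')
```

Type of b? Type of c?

find() returns int; startswith() returns bool

int, bool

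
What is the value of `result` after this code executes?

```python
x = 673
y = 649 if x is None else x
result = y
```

x = 673; y = 673; result = 673

673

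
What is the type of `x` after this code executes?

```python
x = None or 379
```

'or' with None returns the other truthy value

int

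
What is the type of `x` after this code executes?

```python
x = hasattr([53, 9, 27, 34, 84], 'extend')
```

hasattr() returns bool

bool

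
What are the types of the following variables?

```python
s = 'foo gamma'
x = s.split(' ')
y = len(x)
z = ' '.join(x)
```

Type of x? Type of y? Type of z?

str.split() returns list; len() returns int; str.join() returns str

list, int, str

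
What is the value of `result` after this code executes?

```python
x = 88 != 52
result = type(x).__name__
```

x is bool; result = 'bool'

'bool'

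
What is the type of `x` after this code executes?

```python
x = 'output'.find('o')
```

str.find() returns int index

int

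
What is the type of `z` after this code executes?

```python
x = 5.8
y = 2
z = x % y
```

float % int = float

float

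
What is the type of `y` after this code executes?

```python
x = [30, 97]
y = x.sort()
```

list.sort() returns None (mutates in place)

NoneType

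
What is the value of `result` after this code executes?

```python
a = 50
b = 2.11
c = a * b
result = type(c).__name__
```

a is int; b is float; c is float; result = 'float'

'float'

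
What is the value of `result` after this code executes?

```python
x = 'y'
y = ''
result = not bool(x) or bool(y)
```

x = 'y'; y = ''; result = False

False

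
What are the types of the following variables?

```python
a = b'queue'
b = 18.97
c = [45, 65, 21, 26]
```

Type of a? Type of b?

a is assigned a bytes literal (b'...' prefix); b is assigned a number with a decimal point, so it is a float

bytes, float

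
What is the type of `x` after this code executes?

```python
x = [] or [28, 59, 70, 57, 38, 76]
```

'or' returns first truthy value (list)

list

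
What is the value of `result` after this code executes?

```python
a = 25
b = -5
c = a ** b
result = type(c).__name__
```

a is int; b is int; c is float; result = 'float'

'float'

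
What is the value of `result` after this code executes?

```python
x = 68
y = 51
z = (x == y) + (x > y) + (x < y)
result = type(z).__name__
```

x is int; y is int; z is int; result = 'int'

'int'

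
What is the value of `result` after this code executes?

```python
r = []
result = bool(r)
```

r = []; result = False

False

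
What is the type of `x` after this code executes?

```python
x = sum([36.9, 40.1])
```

sum() of floats returns float

float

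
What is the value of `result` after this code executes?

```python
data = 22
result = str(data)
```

data = 22; result = '22'

'22'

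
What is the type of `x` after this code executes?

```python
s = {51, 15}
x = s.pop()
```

Popping from set[int] returns int

int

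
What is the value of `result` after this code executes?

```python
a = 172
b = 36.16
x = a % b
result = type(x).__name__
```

a is int; b is float; x is float; result = 'float'

'float'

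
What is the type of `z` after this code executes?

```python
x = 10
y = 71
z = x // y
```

int // int = int

int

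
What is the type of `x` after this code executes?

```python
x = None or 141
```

'or' with None returns the other truthy value

int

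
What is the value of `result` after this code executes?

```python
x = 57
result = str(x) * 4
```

x = 57; result = '57575757'

'57575757'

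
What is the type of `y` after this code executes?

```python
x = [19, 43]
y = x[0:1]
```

Slicing a list returns a list

list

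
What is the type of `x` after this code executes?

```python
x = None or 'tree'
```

'or' with None returns the other truthy value (str)

str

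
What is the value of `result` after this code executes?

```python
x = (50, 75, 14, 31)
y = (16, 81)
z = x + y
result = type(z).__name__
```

x is tuple; y is tuple; z is tuple; result = 'tuple'

'tuple'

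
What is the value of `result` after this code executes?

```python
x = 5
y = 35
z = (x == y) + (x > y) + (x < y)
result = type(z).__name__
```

x is int; y is int; z is int; result = 'int'

'int'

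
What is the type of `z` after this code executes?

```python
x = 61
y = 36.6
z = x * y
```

int * float = float

float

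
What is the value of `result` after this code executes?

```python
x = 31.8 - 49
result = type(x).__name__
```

x is float; result = 'float'

'float'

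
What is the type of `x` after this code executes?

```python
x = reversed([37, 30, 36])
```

reversed() on a list returns list_reverseiterator

list_reverseiterator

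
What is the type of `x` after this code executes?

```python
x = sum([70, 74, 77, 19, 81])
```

sum() of ints returns int

int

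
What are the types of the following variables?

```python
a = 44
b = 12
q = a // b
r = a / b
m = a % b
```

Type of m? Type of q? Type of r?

% of ints returns int; // returns int; / returns float

int, int, float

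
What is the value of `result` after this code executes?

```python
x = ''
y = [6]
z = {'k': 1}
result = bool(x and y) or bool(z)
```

x = ''; y = [6]; z = {'k': 1}; result = True

True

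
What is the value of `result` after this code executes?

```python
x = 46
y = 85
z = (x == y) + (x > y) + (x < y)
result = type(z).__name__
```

x is int; y is int; z is int; result = 'int'

'int'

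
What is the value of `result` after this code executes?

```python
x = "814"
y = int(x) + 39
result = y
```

x = '814'; y = 853; result = 853

853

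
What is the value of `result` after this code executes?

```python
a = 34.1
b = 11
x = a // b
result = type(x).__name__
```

a is float; b is int; x is float; result = 'float'

'float'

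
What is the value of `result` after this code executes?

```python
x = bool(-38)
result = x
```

x = True; result = True

True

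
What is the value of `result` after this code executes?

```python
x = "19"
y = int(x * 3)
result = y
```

x = '19'; y = 191919; result = 191919

191919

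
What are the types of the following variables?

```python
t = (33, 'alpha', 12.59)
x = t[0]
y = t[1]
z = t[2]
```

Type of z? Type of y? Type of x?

tuple[2] is float; tuple[1] is str; tuple[0] is int

float, str, int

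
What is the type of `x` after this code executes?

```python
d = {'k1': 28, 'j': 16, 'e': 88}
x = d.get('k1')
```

dict.get() returns value type when found

int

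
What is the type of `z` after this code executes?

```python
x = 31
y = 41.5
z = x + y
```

int + float = float

float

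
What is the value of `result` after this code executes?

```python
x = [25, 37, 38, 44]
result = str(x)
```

x = [25, 37, 38, 44]; result = '[25, 37, 38, 44]'

'[25, 37, 38, 44]'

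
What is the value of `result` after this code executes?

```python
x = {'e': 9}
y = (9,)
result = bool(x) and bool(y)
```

x = {'e': 9}; y = (9,); result = True

True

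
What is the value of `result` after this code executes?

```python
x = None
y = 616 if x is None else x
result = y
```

x = None; y = 616; result = 616

616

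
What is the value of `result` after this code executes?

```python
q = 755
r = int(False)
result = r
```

q = 755; r = 0; result = 0

0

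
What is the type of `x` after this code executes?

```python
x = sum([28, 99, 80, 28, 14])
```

sum() of ints returns int

int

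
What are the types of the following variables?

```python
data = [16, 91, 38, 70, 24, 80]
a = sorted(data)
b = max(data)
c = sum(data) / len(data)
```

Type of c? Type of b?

int / int = float; max of ints returns int

float, int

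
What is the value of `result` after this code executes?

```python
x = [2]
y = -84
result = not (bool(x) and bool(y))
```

x = [2]; y = -84; result = False

False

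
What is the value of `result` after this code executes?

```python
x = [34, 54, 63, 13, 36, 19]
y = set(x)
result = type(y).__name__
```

x is list; y is set; result = 'set'

'set'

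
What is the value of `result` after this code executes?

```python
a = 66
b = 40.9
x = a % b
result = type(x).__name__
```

a is int; b is float; x is float; result = 'float'

'float'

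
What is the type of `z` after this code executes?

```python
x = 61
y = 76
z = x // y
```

int // int = int

int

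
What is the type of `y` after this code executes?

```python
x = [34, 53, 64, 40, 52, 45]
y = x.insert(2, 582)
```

list.insert() returns None

NoneType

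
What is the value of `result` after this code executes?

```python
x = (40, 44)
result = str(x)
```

x = (40, 44); result = '(40, 44)'

'(40, 44)'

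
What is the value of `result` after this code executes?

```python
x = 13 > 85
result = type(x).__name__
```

x is bool; result = 'bool'

'bool'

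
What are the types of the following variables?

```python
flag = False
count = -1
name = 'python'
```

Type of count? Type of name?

count is assigned a bare integer (no decimal point), so it is an int; name is assigned a quoted string literal, so it is a str

int, str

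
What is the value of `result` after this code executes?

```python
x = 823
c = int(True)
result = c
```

x = 823; c = 1; result = 1

1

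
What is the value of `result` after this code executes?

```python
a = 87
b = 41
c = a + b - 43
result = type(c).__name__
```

a is int; b is int; c is int; result = 'int'

'int'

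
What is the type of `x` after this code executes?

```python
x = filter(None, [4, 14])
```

filter() returns a filter object

filter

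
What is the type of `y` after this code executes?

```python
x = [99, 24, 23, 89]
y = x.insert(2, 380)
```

list.insert() returns None

NoneType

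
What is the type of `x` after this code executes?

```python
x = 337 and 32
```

'and' with truthy values returns last operand (int)

int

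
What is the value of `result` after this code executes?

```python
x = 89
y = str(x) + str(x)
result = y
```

x = 89; y = '8989'; result = '8989'

'8989'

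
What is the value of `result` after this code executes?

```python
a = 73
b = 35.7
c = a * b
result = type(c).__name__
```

a is int; b is float; c is float; result = 'float'

'float'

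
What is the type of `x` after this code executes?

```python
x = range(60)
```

range() returns a range object

range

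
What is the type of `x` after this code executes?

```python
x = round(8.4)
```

round() with no decimal places returns int

int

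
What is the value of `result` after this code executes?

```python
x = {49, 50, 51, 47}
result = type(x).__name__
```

x is set; result = 'set'

'set'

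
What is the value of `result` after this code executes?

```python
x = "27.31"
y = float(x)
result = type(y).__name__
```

x is str; y is float; result = 'float'

'float'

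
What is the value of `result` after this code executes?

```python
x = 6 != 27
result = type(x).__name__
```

x is bool; result = 'bool'

'bool'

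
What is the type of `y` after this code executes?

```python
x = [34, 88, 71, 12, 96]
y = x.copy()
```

list.copy() returns list

list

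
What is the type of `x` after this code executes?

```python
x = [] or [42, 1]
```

'or' returns first truthy value (list)

list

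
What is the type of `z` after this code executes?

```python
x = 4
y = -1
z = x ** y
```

int ** negative = float

float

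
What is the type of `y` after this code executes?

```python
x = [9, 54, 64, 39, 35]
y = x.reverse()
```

list.reverse() returns None

NoneType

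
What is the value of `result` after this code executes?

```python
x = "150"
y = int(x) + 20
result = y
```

x = '150'; y = 170; result = 170

170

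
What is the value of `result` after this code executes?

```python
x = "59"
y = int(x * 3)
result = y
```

x = '59'; y = 595959; result = 595959

595959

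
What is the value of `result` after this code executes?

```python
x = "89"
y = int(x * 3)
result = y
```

x = '89'; y = 898989; result = 898989

898989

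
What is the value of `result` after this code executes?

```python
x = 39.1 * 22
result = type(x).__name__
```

x is float; result = 'float'

'float'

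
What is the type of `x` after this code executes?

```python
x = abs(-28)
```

abs() of int returns int

int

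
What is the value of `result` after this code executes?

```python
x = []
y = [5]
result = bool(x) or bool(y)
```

x = []; y = [5]; result = True

True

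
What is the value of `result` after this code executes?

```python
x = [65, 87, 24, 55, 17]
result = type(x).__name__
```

x is list; result = 'list'

'list'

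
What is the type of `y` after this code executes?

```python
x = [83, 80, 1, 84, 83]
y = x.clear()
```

list.clear() returns None

NoneType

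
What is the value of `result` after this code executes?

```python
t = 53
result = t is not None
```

t = 53; result = True

True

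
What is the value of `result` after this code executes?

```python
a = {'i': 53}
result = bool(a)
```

a = {'i': 53}; result = True

True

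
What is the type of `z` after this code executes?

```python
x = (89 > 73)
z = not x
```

'not' returns bool

bool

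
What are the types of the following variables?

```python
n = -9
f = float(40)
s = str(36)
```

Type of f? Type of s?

f is assigned the result of calling float(), which returns a float; s is assigned the result of calling str(), which returns a str

float, str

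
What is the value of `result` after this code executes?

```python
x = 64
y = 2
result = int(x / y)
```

x = 64; y = 2; result = 32

32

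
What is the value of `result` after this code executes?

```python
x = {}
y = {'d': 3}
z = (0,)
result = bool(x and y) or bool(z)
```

x = {}; y = {'d': 3}; z = (0,); result = True

True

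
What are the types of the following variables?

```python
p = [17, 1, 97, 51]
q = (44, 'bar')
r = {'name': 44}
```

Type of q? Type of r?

q is assigned a tuple (parenthesized, comma-separated values); r is assigned a dict literal ({key: value})

tuple, dict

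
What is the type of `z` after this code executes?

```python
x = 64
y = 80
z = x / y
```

int / int = float

float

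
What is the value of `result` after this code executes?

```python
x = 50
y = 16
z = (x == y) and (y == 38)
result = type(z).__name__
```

x is int; y is int; z is bool; result = 'bool'

'bool'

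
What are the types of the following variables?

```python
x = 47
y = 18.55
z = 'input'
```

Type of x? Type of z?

x is assigned a bare integer (no decimal point), so it is an int; z is assigned a quoted string literal, so it is a str

int, str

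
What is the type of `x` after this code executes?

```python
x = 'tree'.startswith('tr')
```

str.startswith() returns bool

bool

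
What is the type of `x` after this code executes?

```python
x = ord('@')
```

ord() returns int (code point)

int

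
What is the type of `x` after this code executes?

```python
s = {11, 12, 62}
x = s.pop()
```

Popping from set[int] returns int

int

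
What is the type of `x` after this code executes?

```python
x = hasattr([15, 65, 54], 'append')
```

hasattr() returns bool

bool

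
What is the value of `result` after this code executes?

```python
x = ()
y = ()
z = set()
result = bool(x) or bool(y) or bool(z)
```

x = (); y = (); z = set(); result = False

False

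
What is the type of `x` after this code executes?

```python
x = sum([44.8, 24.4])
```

sum() of floats returns float

float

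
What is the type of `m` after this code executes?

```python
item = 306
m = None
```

None has type NoneType

NoneType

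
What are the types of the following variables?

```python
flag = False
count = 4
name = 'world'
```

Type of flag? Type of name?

flag is assigned the constant False, which has type bool; name is assigned a quoted string literal, so it is a str

bool, str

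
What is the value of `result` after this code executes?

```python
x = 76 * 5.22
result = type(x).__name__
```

x is float; result = 'float'

'float'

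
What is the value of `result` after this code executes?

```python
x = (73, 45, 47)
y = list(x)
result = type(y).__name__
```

x is tuple; y is list; result = 'list'

'list'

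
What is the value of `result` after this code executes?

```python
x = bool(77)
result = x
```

x = True; result = True

True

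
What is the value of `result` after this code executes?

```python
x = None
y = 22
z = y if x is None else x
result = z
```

x = None; y = 22; z = 22; result = 22

22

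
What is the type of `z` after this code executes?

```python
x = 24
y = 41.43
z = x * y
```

int * float = float

float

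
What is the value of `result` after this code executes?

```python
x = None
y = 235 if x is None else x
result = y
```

x = None; y = 235; result = 235

235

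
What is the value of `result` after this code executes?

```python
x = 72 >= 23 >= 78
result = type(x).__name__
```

x is bool; result = 'bool'

'bool'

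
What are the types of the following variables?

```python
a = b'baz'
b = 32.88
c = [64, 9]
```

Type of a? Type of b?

a is assigned a bytes literal (b'...' prefix); b is assigned a number with a decimal point, so it is a float

bytes, float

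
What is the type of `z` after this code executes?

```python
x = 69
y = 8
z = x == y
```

Equality comparison returns bool

bool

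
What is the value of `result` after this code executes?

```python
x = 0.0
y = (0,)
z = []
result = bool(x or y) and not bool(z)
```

x = 0.0; y = (0,); z = []; result = True

True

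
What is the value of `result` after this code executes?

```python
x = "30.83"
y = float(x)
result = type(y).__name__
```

x is str; y is float; result = 'float'

'float'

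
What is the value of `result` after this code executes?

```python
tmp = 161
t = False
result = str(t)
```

tmp = 161; t = False; result = 'False'

'False'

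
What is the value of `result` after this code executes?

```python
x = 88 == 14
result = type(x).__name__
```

x is bool; result = 'bool'

'bool'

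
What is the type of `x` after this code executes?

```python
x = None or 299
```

'or' with None returns the other truthy value

int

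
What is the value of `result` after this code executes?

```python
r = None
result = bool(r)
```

r = None; result = False

False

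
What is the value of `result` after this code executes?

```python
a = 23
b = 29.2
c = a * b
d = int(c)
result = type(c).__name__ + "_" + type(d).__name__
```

a is int; b is float; c is float; d is int; result = 'float_int'

'float_int'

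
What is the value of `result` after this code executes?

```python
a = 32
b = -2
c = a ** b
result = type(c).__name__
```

a is int; b is int; c is float; result = 'float'

'float'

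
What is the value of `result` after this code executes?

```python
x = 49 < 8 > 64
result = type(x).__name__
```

x is bool; result = 'bool'

'bool'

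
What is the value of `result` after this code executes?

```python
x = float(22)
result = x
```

x = 22.0; result = 22.0

22.0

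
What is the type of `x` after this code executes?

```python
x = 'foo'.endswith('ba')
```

str.endswith() returns bool

bool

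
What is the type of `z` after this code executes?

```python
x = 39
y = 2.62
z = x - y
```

int - float = float

float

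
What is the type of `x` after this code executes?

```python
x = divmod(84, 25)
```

divmod() returns tuple of (quotient, remainder)

tuple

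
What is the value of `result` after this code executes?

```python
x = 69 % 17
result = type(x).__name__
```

x is int; result = 'int'

'int'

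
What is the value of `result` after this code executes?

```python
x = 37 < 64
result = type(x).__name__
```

x is bool; result = 'bool'

'bool'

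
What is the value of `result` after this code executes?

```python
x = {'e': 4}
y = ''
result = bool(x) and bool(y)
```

x = {'e': 4}; y = ''; result = False

False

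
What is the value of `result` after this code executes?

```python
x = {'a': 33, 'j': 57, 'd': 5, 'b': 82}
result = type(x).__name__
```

x is dict; result = 'dict'

'dict'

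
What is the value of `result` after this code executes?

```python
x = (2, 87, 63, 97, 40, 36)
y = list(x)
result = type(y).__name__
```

x is tuple; y is list; result = 'list'

'list'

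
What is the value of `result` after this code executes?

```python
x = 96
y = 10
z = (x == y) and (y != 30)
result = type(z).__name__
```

x is int; y is int; z is bool; result = 'bool'

'bool'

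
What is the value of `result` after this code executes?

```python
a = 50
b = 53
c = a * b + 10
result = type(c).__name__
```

a is int; b is int; c is int; result = 'int'

'int'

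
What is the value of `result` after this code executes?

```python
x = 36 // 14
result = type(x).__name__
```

x is int; result = 'int'

'int'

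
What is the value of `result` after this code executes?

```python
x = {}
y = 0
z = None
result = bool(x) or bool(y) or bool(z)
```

x = {}; y = 0; z = None; result = False

False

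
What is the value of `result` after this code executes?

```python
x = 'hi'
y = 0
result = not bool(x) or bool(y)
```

x = 'hi'; y = 0; result = False

False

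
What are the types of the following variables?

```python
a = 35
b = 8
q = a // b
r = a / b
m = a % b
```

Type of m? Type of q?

% of ints returns int; // returns int

int, int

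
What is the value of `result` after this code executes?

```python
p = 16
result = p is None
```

p = 16; result = False

False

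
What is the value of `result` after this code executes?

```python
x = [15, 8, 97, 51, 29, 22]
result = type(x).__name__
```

x is list; result = 'list'

'list'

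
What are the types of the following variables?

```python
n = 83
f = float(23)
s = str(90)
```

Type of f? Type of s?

f is assigned the result of calling float(), which returns a float; s is assigned the result of calling str(), which returns a str

float, str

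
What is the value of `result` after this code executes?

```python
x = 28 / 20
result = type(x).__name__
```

x is float; result = 'float'

'float'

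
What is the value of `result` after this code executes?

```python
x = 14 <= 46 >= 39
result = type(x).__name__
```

x is bool; result = 'bool'

'bool'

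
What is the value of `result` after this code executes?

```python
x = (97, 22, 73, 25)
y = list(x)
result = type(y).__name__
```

x is tuple; y is list; result = 'list'

'list'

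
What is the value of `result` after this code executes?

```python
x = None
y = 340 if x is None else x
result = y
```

x = None; y = 340; result = 340

340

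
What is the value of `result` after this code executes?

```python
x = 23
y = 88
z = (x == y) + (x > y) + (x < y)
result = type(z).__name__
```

x is int; y is int; z is int; result = 'int'

'int'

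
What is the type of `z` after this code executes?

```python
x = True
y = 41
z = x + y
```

bool + int = int (bool is subclass of int)

int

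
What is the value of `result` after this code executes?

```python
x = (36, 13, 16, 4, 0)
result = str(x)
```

x = (36, 13, 16, 4, 0); result = '(36, 13, 16, 4, 0)'

'(36, 13, 16, 4, 0)'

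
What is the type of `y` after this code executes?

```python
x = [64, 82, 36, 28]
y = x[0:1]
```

Slicing a list returns a list

list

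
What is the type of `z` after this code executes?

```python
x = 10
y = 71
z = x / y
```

int / int = float

float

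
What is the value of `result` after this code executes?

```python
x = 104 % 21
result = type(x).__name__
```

x is int; result = 'int'

'int'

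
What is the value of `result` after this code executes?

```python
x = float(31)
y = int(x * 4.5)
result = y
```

x = 31.0; y = 139; result = 139

139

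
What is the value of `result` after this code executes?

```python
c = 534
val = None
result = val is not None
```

c = 534; val = None; result = False

False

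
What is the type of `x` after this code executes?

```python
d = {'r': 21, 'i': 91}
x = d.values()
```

.values() returns dict_values view

dict_values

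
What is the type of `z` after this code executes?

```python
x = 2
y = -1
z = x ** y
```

int ** negative = float

float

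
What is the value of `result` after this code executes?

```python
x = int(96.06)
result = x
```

x = 96; result = 96

96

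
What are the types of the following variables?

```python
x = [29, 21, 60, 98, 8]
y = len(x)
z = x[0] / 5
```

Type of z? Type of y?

int / int = float; len() returns int

float, int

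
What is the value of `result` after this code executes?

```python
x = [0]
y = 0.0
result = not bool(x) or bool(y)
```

x = [0]; y = 0.0; result = False

False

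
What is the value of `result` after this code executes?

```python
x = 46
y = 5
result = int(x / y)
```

x = 46; y = 5; result = 9

9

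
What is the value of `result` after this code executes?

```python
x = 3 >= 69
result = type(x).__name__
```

x is bool; result = 'bool'

'bool'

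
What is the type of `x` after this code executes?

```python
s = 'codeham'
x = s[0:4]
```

Slicing a str returns str

str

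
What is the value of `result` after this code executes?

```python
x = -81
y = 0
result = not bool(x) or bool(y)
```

x = -81; y = 0; result = False

False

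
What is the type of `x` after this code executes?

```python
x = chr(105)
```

chr() returns str (single char)

str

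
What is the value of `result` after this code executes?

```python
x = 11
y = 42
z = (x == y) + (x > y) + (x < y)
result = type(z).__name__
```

x is int; y is int; z is int; result = 'int'

'int'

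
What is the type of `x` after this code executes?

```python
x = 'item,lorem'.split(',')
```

str.split() returns list

list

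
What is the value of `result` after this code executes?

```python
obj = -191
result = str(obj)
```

obj = -191; result = '-191'

'-191'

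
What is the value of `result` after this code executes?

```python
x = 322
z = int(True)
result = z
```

x = 322; z = 1; result = 1

1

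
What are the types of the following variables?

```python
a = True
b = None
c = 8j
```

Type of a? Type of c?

a is assigned the constant True, which has type bool; c is assigned 8j, an imaginary literal (j suffix), which has type complex

bool, complex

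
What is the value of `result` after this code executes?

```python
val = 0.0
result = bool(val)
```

val = 0.0; result = False

False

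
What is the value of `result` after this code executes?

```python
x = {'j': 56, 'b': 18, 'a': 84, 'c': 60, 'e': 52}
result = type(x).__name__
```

x is dict; result = 'dict'

'dict'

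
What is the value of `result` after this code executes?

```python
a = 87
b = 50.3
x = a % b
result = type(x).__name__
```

a is int; b is float; x is float; result = 'float'

'float'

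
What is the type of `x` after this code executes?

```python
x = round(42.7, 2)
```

round() with decimal places returns float

float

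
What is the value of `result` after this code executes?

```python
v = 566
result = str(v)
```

v = 566; result = '566'

'566'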